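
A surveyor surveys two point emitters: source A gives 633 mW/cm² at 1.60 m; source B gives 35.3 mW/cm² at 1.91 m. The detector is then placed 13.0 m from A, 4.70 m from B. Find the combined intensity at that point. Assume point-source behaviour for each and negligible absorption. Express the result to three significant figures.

15.4 mW/cm²

By superposition, sum each source's inverse-square contribution:
A: 633 × (1.60/13.0)² = 9.589 mW/cm²
B: 35.3 × (1.91/4.70)² = 5.830 mW/cm²
Total = 9.589 + 5.830 = 15.42 mW/cm².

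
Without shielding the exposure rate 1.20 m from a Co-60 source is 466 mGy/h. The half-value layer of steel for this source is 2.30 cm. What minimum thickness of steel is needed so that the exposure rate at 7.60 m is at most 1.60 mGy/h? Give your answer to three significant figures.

At 7.60 m, distance alone gives (1.20/7.60)² = 0.02493, so 466 × 0.02493 = 11.62 mGy/h.
Further attenuation needed: 11.62/1.60 = 7.262.
n = log₂(7.262) = 2.860 half-value layers.
Thickness = 2.860 × 2.30 cm = 6.578 cm.

6.58 cm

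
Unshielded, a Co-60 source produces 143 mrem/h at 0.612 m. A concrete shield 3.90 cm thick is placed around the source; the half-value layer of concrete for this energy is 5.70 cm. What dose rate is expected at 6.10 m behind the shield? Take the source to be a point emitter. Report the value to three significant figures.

0.896 mrem/h

Distance alone: 143 × (0.612/6.10)² = 143 × 0.01007 = 1.440 mrem/h.
Shield: 3.90/5.70 = 0.6842 half-value layers → attenuation 2^(−0.6842) = 0.6224.
Combined: 1.440 × 0.6224 = 0.8963 mrem/h.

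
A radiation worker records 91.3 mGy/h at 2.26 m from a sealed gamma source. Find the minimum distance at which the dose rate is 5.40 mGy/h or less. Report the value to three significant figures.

9.29 m

Since intensity falls as 1/r², d₂ = d₁·√(I₁/I₂).
I₁/I₂ = 91.3/5.40 = 16.91, so d₂ = 2.26 × √16.91 = 9.294 m.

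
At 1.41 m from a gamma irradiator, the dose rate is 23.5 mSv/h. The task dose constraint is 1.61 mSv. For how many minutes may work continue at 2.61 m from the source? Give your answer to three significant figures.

14.1 min

Since intensity falls as 1/r², rate at 2.61 m:
23.5 × (1.41/2.61)² = 23.5 × 0.2918 = 6.857 mSv/h.
Stay time = 1.61 mSv ÷ 6.857 mSv/h = 0.2348 h = 14.09 min.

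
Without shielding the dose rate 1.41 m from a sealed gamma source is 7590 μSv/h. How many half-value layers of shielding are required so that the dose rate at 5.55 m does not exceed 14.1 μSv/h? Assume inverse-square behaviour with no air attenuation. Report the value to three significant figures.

5.12 half-value layers

At 5.55 m, distance alone gives (1.41/5.55)² = 0.06454, so 7590 × 0.06454 = 489.9 μSv/h.
Further attenuation needed: 489.9/14.1 = 34.74.
n = log₂(34.74) = 5.119 half-value layers.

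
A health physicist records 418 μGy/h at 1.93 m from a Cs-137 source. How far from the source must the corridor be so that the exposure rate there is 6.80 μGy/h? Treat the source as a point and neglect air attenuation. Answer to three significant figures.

15.1 m

Since intensity falls as 1/r², d₂ = d₁·√(I₁/I₂).
I₁/I₂ = 418/6.80 = 61.47, so d₂ = 1.93 × √61.47 = 15.13 m.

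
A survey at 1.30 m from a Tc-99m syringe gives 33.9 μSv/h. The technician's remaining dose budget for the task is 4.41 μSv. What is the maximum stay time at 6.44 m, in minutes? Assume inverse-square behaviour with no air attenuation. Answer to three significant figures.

Applying the 1/r² law, rate at 6.44 m:
(1.30/6.44)² = 0.04075, so 33.9 × 0.04075 = 1.381 μSv/h.
Stay time = 4.41 μSv ÷ 1.381 μSv/h = 3.193 h = 191.6 min.

192 min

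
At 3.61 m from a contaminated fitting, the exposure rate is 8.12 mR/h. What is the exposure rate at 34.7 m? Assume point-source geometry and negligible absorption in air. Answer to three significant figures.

Since intensity falls as 1/r², the rate at 34.7 m is
8.12 × (3.61/34.7)² = 8.12 × 0.01082 = 0.08786 mR/h.

0.0879 mR/h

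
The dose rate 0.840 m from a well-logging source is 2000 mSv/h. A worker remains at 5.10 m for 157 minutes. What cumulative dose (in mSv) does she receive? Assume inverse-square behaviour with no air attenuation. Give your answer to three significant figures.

142 mSv

By the inverse-square law, rate at 5.10 m:
(0.840/5.10)² = 0.02713, so 2000 × 0.02713 = 54.26 mSv/h.
Dose = rate × time = 54.26 mSv/h × 2.617 h = 142.0 mSv.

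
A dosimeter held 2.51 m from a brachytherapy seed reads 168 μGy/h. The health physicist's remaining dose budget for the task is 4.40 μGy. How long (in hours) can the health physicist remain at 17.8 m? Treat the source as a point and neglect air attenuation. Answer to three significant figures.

Since intensity falls as 1/r², rate at 17.8 m:
168 × (2.51/17.8)² = 168 × 0.01988 = 3.340 μGy/h.
Stay time = 4.40 μGy ÷ 3.340 μGy/h = 1.317 h.

1.32 h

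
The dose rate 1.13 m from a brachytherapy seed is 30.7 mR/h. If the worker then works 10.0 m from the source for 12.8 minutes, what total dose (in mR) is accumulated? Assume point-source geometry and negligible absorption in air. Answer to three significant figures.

Intensity scales as (d₁/d₂)², so rate at 10.0 m:
(1.13/10.0)² = 0.01277, so 30.7 × 0.01277 = 0.3920 mR/h.
Dose = rate × time = 0.3920 mR/h × 0.2133 h = 0.08361 mR.

0.0836 mR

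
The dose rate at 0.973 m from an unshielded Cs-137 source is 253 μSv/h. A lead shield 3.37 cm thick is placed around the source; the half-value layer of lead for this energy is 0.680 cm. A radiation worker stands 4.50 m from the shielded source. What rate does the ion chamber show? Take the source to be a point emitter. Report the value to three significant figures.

Distance alone: (0.973/4.50)² = 0.04675, so 253 × 0.04675 = 11.83 μSv/h.
Shield: 3.37/0.680 = 4.956 half-value layers → attenuation 2^(−4.956) = 0.03222.
Combined: 11.83 × 0.03222 = 0.3812 μSv/h.

0.381 μSv/h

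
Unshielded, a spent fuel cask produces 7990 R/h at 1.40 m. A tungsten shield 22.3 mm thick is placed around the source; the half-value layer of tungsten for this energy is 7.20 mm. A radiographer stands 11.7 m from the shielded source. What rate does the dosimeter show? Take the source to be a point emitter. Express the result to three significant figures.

Distance alone: (1.40/11.7)² = 0.01432, so 7990 × 0.01432 = 114.4 R/h.
Shield: 22.3/7.20 = 3.097 half-value layers → attenuation 2^(−3.097) = 0.1169.
Combined: 114.4 × 0.1169 = 13.37 R/h.

13.4 R/h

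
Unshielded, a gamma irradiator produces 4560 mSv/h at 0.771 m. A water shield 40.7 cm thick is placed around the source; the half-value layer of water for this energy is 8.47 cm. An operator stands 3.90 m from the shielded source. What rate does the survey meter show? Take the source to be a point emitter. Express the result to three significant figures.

6.37 mSv/h

Distance alone: (0.771/3.90)² = 0.03908, so 4560 × 0.03908 = 178.2 mSv/h.
Shield: 40.7/8.47 = 4.805 half-value layers → attenuation 2^(−4.805) = 0.03577.
Combined: 178.2 × 0.03577 = 6.374 mSv/h.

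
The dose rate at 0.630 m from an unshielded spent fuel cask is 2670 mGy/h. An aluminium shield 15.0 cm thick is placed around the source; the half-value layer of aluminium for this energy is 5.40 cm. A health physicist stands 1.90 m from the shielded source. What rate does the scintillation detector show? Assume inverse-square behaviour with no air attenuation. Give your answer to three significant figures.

Distance alone: 2670 × (0.630/1.90)² = 2670 × 0.1099 = 293.4 mGy/h.
Shield: 15.0/5.40 = 2.778 half-value layers → attenuation 2^(−2.778) = 0.1458.
Combined: 293.4 × 0.1458 = 42.78 mGy/h.

42.8 mGy/h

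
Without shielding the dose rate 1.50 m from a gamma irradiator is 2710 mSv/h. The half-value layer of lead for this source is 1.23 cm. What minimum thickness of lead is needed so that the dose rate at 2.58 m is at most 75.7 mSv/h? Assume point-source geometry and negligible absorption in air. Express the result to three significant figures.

At 2.58 m, distance alone gives (1.50/2.58)² = 0.3380, so 2710 × 0.3380 = 916.0 mSv/h.
Further attenuation needed: 916.0/75.7 = 12.10.
n = log₂(12.10) = 3.597 half-value layers.
Thickness = 3.597 × 1.23 cm = 4.424 cm.

4.42 cm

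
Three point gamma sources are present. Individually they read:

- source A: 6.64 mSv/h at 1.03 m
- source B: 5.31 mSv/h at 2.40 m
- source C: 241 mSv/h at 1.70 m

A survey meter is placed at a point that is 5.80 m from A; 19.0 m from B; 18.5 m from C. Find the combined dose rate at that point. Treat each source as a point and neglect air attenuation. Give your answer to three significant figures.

2.33 mSv/h

Each source contributes Iᵢ·(dᵢ/rᵢ)²; contributions add.
A: 6.64 × (1.03/5.80)² = 0.2094 mSv/h
B: 5.31 × (2.40/19.0)² = 0.08472 mSv/h
C: 241 × (1.70/18.5)² = 2.035 mSv/h
Total = 0.2094 + 0.08472 + 2.035 = 2.329 mSv/h.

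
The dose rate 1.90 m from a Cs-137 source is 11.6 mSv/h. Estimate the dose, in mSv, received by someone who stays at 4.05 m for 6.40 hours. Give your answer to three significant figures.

Applying the 1/r² law, rate at 4.05 m:
11.6 × (1.90/4.05)² = 11.6 × 0.2201 = 2.553 mSv/h.
Dose = rate × time = 2.553 mSv/h × 6.400 h = 16.34 mSv.

16.3 mSv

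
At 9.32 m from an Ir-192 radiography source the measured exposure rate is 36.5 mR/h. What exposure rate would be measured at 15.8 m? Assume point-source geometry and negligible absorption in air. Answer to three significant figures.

12.7 mR/h

Applying the 1/r² law, scaling from 9.32 m to 15.8 m:
(9.32/15.8)² = 0.3480, so 36.5 × 0.3480 = 12.70 mR/h.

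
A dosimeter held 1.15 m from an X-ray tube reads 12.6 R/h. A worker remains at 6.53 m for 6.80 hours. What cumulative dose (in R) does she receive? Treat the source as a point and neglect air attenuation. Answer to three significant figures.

2.66 R

Since intensity falls as 1/r², rate at 6.53 m:
12.6 × (1.15/6.53)² = 12.6 × 0.03101 = 0.3907 R/h.
Dose = rate × time = 0.3907 R/h × 6.800 h = 2.657 R.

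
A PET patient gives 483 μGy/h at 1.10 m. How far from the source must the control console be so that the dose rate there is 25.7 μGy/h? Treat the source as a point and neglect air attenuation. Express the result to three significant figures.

Applying the 1/r² law, d₂ = d₁·√(I₁/I₂).
I₁/I₂ = 483/25.7 = 18.79, so d₂ = 1.10 × √18.79 = 4.768 m.

4.77 m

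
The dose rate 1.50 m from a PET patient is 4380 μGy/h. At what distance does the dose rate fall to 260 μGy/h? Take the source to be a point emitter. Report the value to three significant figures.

Applying the 1/r² law, d₂ = d₁·√(I₁/I₂).
I₁/I₂ = 4380/260 = 16.85, so d₂ = 1.50 × √16.85 = 6.157 m.

6.16 m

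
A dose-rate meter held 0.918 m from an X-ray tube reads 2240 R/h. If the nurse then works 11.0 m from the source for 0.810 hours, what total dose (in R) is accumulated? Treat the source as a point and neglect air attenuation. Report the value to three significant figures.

12.6 R

Using I₁d₁² = I₂d₂², rate at 11.0 m:
2240 × (0.918/11.0)² = 2240 × 0.006965 = 15.60 R/h.
Dose = rate × time = 15.60 R/h × 0.8100 h = 12.64 R.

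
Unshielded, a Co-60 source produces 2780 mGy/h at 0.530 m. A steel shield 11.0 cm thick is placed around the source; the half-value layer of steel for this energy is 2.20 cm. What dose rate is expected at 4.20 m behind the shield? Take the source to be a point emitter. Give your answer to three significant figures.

1.38 mGy/h

Distance alone: 2780 × (0.530/4.20)² = 2780 × 0.01592 = 44.26 mGy/h.
Shield: 11.0/2.20 = 5.000 half-value layers → attenuation 2^(−5.000) = 0.03125.
Combined: 44.26 × 0.03125 = 1.383 mGy/h.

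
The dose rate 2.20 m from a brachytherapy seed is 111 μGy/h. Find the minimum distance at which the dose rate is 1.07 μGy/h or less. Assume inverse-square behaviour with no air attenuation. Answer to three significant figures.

Intensity scales as (d₁/d₂)², so d₂ = d₁·√(I₁/I₂).
I₁/I₂ = 111/1.07 = 103.7, so d₂ = 2.20 × √103.7 = 22.40 m.

22.4 m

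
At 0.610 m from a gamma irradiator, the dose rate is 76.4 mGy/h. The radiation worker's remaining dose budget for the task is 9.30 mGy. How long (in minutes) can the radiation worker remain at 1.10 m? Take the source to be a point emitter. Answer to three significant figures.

Since intensity falls as 1/r², rate at 1.10 m:
(0.610/1.10)² = 0.3075, so 76.4 × 0.3075 = 23.49 mGy/h.
Stay time = 9.30 mGy ÷ 23.49 mGy/h = 0.3959 h = 23.75 min.

23.8 min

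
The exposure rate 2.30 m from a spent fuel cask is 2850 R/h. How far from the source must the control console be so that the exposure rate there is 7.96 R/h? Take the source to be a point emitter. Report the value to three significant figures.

Intensity scales as (d₁/d₂)², so d₂ = d₁·√(I₁/I₂).
I₁/I₂ = 2850/7.96 = 358.0, so d₂ = 2.30 × √358.0 = 43.52 m.

43.5 m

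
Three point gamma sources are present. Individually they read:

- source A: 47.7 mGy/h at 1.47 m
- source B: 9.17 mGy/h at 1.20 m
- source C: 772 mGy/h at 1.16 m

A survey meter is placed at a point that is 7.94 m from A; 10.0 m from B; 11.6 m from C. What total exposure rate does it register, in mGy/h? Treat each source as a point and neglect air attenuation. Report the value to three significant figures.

By superposition, sum each source's inverse-square contribution:
A: 47.7 × (1.47/7.94)² = 1.635 mGy/h
B: 9.17 × (1.20/10.0)² = 0.1320 mGy/h
C: 772 × (1.16/11.6)² = 7.720 mGy/h
Total = 1.635 + 0.1320 + 7.720 = 9.487 mGy/h.

9.49 mGy/h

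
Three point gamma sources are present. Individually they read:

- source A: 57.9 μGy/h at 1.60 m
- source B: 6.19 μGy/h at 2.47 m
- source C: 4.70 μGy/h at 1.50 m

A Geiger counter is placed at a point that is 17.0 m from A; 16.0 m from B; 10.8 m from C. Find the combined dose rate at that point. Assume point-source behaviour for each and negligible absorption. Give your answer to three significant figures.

By superposition, sum each source's inverse-square contribution:
A: 57.9 × (1.60/17.0)² = 0.5129 μGy/h
B: 6.19 × (2.47/16.0)² = 0.1475 μGy/h
C: 4.70 × (1.50/10.8)² = 0.09066 μGy/h
Total = 0.5129 + 0.1475 + 0.09066 = 0.7511 μGy/h.

0.751 μGy/h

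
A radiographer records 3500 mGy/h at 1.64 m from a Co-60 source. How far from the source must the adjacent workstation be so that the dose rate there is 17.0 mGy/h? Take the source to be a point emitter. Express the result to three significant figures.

23.5 m

Using I₁d₁² = I₂d₂², d₂ = d₁·√(I₁/I₂).
I₁/I₂ = 3500/17.0 = 205.9, so d₂ = 1.64 × √205.9 = 23.53 m.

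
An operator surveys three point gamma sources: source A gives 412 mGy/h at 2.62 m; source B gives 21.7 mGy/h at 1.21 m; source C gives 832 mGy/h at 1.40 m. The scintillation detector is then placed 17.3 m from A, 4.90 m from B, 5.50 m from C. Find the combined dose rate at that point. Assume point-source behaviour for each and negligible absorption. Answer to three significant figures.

By superposition, sum each source's inverse-square contribution:
A: 412 × (2.62/17.3)² = 9.449 mGy/h
B: 21.7 × (1.21/4.90)² = 1.323 mGy/h
C: 832 × (1.40/5.50)² = 53.91 mGy/h
Total = 9.449 + 1.323 + 53.91 = 64.68 mGy/h.

64.7 mGy/h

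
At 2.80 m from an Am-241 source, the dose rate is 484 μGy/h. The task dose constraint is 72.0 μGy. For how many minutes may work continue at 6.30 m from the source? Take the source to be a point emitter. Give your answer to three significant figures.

45.2 min

By the inverse-square law, rate at 6.30 m:
484 × (2.80/6.30)² = 484 × 0.1975 = 95.59 μGy/h.
Stay time = 72.0 μGy ÷ 95.59 μGy/h = 0.7532 h = 45.19 min.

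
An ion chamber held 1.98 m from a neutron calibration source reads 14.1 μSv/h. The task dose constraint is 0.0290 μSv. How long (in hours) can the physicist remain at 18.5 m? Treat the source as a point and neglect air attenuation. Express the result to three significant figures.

By the inverse-square law, rate at 18.5 m:
14.1 × (1.98/18.5)² = 14.1 × 0.01145 = 0.1614 μSv/h.
Stay time = 0.0290 μSv ÷ 0.1614 μSv/h = 0.1797 h.

0.180 h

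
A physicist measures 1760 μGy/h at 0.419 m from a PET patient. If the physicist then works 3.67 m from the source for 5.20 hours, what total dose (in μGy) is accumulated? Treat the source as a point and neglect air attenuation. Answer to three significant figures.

Applying the 1/r² law, rate at 3.67 m:
1760 × (0.419/3.67)² = 1760 × 0.01303 = 22.93 μGy/h.
Dose = rate × time = 22.93 μGy/h × 5.200 h = 119.2 μGy.

119 μGy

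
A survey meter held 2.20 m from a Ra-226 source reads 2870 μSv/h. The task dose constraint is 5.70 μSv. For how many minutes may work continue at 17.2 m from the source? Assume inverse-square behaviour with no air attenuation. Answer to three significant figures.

Since intensity falls as 1/r², rate at 17.2 m:
(2.20/17.2)² = 0.01636, so 2870 × 0.01636 = 46.95 μSv/h.
Stay time = 5.70 μSv ÷ 46.95 μSv/h = 0.1214 h = 7.284 min.

7.28 min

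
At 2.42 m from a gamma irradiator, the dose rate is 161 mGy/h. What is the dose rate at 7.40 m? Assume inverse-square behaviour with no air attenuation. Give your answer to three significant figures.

17.2 mGy/h

Applying the 1/r² law, the rate at 7.40 m is
(2.42/7.40)² = 0.1069, so 161 × 0.1069 = 17.21 mGy/h.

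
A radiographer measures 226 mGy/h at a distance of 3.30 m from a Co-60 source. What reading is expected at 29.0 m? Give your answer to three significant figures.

By the inverse-square law, the rate at 29.0 m is
(3.30/29.0)² = 0.01295, so 226 × 0.01295 = 2.927 mGy/h.

2.93 mGy/h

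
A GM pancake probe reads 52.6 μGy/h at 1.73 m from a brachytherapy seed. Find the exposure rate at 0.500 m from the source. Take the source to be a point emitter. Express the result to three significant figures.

Since intensity falls as 1/r², the rate at 0.500 m is
(1.73/0.500)² = 11.97, so 52.6 × 11.97 = 629.6 μGy/h.

630 μGy/h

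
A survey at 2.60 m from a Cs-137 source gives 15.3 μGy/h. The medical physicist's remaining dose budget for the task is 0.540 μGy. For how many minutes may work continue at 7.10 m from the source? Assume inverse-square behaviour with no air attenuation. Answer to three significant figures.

Since intensity falls as 1/r², rate at 7.10 m:
15.3 × (2.60/7.10)² = 15.3 × 0.1341 = 2.052 μGy/h.
Stay time = 0.540 μGy ÷ 2.052 μGy/h = 0.2632 h = 15.79 min.

15.8 min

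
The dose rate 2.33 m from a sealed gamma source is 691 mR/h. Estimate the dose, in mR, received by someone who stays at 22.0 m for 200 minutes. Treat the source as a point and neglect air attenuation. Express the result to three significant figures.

By the inverse-square law, rate at 22.0 m:
691 × (2.33/22.0)² = 691 × 0.01122 = 7.753 mR/h.
Dose = rate × time = 7.753 mR/h × 3.333 h = 25.84 mR.

25.8 mR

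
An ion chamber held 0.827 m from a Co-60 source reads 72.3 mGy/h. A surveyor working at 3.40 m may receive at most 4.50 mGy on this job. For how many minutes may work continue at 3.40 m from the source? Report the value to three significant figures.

Since intensity falls as 1/r², rate at 3.40 m:
(0.827/3.40)² = 0.05916, so 72.3 × 0.05916 = 4.277 mGy/h.
Stay time = 4.50 mGy ÷ 4.277 mGy/h = 1.052 h = 63.12 min.

63.1 min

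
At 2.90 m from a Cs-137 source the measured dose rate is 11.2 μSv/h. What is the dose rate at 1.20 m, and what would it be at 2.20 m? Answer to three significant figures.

65.4 μSv/h; 19.5 μSv/h

Since intensity falls as 1/r²,
At 1.20 m: 11.2 × (2.90/1.20)² = 11.2 × 5.840 = 65.41 μSv/h
At 2.20 m: (1.20/2.20)² = 0.2975, so 65.41 × 0.2975 = 19.46 μSv/h.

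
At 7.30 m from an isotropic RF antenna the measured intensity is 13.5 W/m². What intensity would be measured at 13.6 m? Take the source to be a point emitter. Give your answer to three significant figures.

Applying the 1/r² law, scaling from 7.30 m to 13.6 m:
(7.30/13.6)² = 0.2881, so 13.5 × 0.2881 = 3.889 W/m².

3.89 W/m²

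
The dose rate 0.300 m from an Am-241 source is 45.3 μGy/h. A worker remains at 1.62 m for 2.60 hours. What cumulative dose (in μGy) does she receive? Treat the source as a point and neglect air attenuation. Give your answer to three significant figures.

By the inverse-square law, rate at 1.62 m:
(0.300/1.62)² = 0.03429, so 45.3 × 0.03429 = 1.553 μGy/h.
Dose = rate × time = 1.553 μGy/h × 2.600 h = 4.038 μGy.

4.04 μGy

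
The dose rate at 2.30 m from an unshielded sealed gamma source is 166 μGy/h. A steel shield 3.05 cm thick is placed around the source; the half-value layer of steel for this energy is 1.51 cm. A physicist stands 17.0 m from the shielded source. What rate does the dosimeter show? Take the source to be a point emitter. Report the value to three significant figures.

Distance alone: 166 × (2.30/17.0)² = 166 × 0.01830 = 3.038 μGy/h.
Shield: 3.05/1.51 = 2.020 half-value layers → attenuation 2^(−2.020) = 0.2466.
Combined: 3.038 × 0.2466 = 0.7492 μGy/h.

0.749 μGy/h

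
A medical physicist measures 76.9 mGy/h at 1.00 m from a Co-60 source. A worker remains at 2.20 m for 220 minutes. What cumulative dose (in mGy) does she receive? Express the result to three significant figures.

Intensity scales as (d₁/d₂)², so rate at 2.20 m:
76.9 × (1.00/2.20)² = 76.9 × 0.2066 = 15.89 mGy/h.
Dose = rate × time = 15.89 mGy/h × 3.667 h = 58.27 mGy.

58.3 mGy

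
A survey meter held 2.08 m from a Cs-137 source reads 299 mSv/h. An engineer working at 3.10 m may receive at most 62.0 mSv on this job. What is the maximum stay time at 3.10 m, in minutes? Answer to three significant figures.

Using I₁d₁² = I₂d₂², rate at 3.10 m:
(2.08/3.10)² = 0.4502, so 299 × 0.4502 = 134.6 mSv/h.
Stay time = 62.0 mSv ÷ 134.6 mSv/h = 0.4606 h = 27.64 min.

27.6 min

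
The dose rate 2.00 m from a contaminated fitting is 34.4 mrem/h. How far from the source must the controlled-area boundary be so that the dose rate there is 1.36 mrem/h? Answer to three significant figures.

10.1 m

Applying the 1/r² law, d₂ = d₁·√(I₁/I₂).
I₁/I₂ = 34.4/1.36 = 25.29, so d₂ = 2.00 × √25.29 = 10.06 m.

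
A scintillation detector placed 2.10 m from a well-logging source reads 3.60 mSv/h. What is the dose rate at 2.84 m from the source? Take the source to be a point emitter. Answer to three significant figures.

1.97 mSv/h

By the inverse-square law, scaling from 2.10 m to 2.84 m:
(2.10/2.84)² = 0.5468, so 3.60 × 0.5468 = 1.968 mSv/h.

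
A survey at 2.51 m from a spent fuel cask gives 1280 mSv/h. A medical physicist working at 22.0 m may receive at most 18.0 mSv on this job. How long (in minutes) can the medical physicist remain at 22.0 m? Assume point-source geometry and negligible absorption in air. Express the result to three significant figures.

64.8 min

Using I₁d₁² = I₂d₂², rate at 22.0 m:
(2.51/22.0)² = 0.01302, so 1280 × 0.01302 = 16.67 mSv/h.
Stay time = 18.0 mSv ÷ 16.67 mSv/h = 1.080 h = 64.80 min.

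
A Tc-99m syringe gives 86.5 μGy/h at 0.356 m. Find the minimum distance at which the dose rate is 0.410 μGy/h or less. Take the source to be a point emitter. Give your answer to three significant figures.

5.17 m

Applying the 1/r² law, d₂ = d₁·√(I₁/I₂).
I₁/I₂ = 86.5/0.410 = 211.0, so d₂ = 0.356 × √211.0 = 5.171 m.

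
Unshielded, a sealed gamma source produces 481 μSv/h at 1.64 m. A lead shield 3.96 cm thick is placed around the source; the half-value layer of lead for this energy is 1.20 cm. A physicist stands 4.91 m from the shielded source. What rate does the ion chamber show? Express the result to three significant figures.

Distance alone: (1.64/4.91)² = 0.1116, so 481 × 0.1116 = 53.68 μSv/h.
Shield: 3.96/1.20 = 3.300 half-value layers → attenuation 2^(−3.300) = 0.1015.
Combined: 53.68 × 0.1015 = 5.449 μSv/h.

5.45 μSv/h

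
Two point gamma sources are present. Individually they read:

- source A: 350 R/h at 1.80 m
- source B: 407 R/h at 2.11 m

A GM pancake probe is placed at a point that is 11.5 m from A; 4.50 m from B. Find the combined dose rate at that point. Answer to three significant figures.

98.1 R/h

Each source contributes Iᵢ·(dᵢ/rᵢ)²; contributions add.
A: 350 × (1.80/11.5)² = 8.575 R/h
B: 407 × (2.11/4.50)² = 89.48 R/h
Total = 8.575 + 89.48 = 98.06 R/h.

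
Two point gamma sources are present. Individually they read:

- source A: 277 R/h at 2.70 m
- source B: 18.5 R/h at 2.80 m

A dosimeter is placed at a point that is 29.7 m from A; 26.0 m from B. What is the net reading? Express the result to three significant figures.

2.50 R/h

By superposition, sum each source's inverse-square contribution:
A: 277 × (2.70/29.7)² = 2.289 R/h
B: 18.5 × (2.80/26.0)² = 0.2146 R/h
Total = 2.289 + 0.2146 = 2.504 R/h.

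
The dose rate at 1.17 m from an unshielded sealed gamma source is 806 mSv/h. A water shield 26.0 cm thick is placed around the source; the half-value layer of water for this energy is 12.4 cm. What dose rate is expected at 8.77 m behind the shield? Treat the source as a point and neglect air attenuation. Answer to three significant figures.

Distance alone: 806 × (1.17/8.77)² = 806 × 0.01780 = 14.35 mSv/h.
Shield: 26.0/12.4 = 2.097 half-value layers → attenuation 2^(−2.097) = 0.2337.
Combined: 14.35 × 0.2337 = 3.354 mSv/h.

3.35 mSv/h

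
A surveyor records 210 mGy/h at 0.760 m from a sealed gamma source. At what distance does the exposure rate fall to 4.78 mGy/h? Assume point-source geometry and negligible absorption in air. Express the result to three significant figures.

5.04 m

Using I₁d₁² = I₂d₂², d₂ = d₁·√(I₁/I₂).
I₁/I₂ = 210/4.78 = 43.93, so d₂ = 0.760 × √43.93 = 5.037 m.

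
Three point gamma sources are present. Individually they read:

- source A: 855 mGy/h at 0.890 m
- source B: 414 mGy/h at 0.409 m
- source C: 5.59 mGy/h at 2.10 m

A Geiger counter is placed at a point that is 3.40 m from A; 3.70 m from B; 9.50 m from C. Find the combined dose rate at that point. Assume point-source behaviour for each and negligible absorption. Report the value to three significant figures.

63.9 mGy/h

Each source contributes Iᵢ·(dᵢ/rᵢ)²; contributions add.
A: 855 × (0.890/3.40)² = 58.59 mGy/h
B: 414 × (0.409/3.70)² = 5.059 mGy/h
C: 5.59 × (2.10/9.50)² = 0.2732 mGy/h
Total = 58.59 + 5.059 + 0.2732 = 63.92 mGy/h.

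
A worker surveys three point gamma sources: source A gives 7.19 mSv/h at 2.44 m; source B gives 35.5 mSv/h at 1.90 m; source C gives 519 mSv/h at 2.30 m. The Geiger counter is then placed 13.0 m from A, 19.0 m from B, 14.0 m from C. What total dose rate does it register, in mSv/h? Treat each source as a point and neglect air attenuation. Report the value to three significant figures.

14.6 mSv/h

Each source contributes Iᵢ·(dᵢ/rᵢ)²; contributions add.
A: 7.19 × (2.44/13.0)² = 0.2533 mSv/h
B: 35.5 × (1.90/19.0)² = 0.3550 mSv/h
C: 519 × (2.30/14.0)² = 14.01 mSv/h
Total = 0.2533 + 0.3550 + 14.01 = 14.62 mSv/h.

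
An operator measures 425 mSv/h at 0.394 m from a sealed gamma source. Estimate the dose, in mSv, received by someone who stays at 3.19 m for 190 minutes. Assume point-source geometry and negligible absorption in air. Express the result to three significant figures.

By the inverse-square law, rate at 3.19 m:
(0.394/3.19)² = 0.01525, so 425 × 0.01525 = 6.481 mSv/h.
Dose = rate × time = 6.481 mSv/h × 3.167 h = 20.53 mSv.

20.5 mSv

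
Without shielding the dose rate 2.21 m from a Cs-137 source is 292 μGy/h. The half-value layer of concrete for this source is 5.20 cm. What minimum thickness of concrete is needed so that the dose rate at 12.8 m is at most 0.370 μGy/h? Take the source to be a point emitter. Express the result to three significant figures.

23.7 cm

At 12.8 m, distance alone gives 292 × (2.21/12.8)² = 292 × 0.02981 = 8.705 μGy/h.
Further attenuation needed: 8.705/0.370 = 23.53.
n = log₂(23.53) = 4.556 half-value layers.
Thickness = 4.556 × 5.20 cm = 23.69 cm.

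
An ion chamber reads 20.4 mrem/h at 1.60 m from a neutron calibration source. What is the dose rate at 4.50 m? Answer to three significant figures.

By the inverse-square law, the rate at 4.50 m is
20.4 × (1.60/4.50)² = 20.4 × 0.1264 = 2.579 mrem/h.

2.58 mrem/h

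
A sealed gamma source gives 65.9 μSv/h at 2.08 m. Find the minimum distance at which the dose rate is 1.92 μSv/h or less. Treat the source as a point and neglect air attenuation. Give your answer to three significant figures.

12.2 m

Using I₁d₁² = I₂d₂², d₂ = d₁·√(I₁/I₂).
I₁/I₂ = 65.9/1.92 = 34.32, so d₂ = 2.08 × √34.32 = 12.19 m.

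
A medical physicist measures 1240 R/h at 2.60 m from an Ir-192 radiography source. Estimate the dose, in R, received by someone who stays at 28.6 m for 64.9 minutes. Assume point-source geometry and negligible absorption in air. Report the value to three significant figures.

11.1 R

Since intensity falls as 1/r², rate at 28.6 m:
1240 × (2.60/28.6)² = 1240 × 0.008264 = 10.25 R/h.
Dose = rate × time = 10.25 R/h × 1.082 h = 11.09 R.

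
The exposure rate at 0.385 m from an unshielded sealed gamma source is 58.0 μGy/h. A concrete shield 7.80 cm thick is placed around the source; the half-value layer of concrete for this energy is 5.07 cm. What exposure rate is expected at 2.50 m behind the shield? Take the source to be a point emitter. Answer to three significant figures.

Distance alone: (0.385/2.50)² = 0.02372, so 58.0 × 0.02372 = 1.376 μGy/h.
Shield: 7.80/5.07 = 1.538 half-value layers → attenuation 2^(−1.538) = 0.3444.
Combined: 1.376 × 0.3444 = 0.4739 μGy/h.

0.474 μGy/h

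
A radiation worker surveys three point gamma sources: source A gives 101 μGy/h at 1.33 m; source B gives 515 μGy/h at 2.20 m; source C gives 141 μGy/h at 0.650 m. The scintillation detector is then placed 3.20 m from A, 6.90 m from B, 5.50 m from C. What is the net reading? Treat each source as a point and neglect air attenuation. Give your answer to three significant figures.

71.8 μGy/h

By superposition, sum each source's inverse-square contribution:
A: 101 × (1.33/3.20)² = 17.45 μGy/h
B: 515 × (2.20/6.90)² = 52.35 μGy/h
C: 141 × (0.650/5.50)² = 1.969 μGy/h
Total = 17.45 + 52.35 + 1.969 = 71.77 μGy/h.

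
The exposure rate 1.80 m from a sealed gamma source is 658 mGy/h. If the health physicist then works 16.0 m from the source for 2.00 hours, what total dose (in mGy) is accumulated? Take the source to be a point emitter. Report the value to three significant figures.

16.7 mGy

Since intensity falls as 1/r², rate at 16.0 m:
(1.80/16.0)² = 0.01266, so 658 × 0.01266 = 8.330 mGy/h.
Dose = rate × time = 8.330 mGy/h × 2.000 h = 16.66 mGy.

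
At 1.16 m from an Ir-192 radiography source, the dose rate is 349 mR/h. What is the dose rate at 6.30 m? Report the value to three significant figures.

Using I₁d₁² = I₂d₂², the rate at 6.30 m is
349 × (1.16/6.30)² = 349 × 0.03390 = 11.83 mR/h.

11.8 mR/h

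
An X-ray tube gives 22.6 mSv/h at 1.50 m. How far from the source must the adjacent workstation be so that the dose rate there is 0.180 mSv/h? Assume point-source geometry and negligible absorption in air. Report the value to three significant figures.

16.8 m

Since intensity falls as 1/r², d₂ = d₁·√(I₁/I₂).
I₁/I₂ = 22.6/0.180 = 125.6, so d₂ = 1.50 × √125.6 = 16.81 m.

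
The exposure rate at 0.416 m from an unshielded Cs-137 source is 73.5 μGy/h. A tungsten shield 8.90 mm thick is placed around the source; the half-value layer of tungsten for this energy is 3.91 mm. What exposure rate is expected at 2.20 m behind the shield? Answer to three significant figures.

Distance alone: 73.5 × (0.416/2.20)² = 73.5 × 0.03576 = 2.628 μGy/h.
Shield: 8.90/3.91 = 2.276 half-value layers → attenuation 2^(−2.276) = 0.2065.
Combined: 2.628 × 0.2065 = 0.5427 μGy/h.

0.543 μGy/h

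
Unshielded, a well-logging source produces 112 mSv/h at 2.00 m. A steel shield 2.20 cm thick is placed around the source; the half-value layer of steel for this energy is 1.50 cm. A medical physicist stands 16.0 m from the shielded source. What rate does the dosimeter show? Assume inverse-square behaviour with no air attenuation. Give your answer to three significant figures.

0.633 mSv/h

Distance alone: (2.00/16.0)² = 0.01562, so 112 × 0.01562 = 1.749 mSv/h.
Shield: 2.20/1.50 = 1.467 half-value layers → attenuation 2^(−1.467) = 0.3617.
Combined: 1.749 × 0.3617 = 0.6326 mSv/h.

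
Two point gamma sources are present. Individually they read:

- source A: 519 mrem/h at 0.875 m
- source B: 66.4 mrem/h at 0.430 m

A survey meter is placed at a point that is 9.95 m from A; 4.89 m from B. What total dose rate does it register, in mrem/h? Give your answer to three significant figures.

By superposition, sum each source's inverse-square contribution:
A: 519 × (0.875/9.95)² = 4.014 mrem/h
B: 66.4 × (0.430/4.89)² = 0.5134 mrem/h
Total = 4.014 + 0.5134 = 4.527 mrem/h.

4.53 mrem/h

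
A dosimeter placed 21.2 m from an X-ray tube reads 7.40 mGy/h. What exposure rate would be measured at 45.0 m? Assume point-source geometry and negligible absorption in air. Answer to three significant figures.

Intensity scales as (d₁/d₂)², so scaling from 21.2 m to 45.0 m:
7.40 × (21.2/45.0)² = 7.40 × 0.2219 = 1.642 mGy/h.

1.64 mGy/h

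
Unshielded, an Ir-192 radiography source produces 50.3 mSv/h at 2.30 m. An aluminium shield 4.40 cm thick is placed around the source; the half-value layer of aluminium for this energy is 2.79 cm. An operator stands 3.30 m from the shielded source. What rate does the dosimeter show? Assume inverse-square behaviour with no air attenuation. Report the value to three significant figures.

8.19 mSv/h

Distance alone: 50.3 × (2.30/3.30)² = 50.3 × 0.4858 = 24.44 mSv/h.
Shield: 4.40/2.79 = 1.577 half-value layers → attenuation 2^(−1.577) = 0.3352.
Combined: 24.44 × 0.3352 = 8.192 mSv/h.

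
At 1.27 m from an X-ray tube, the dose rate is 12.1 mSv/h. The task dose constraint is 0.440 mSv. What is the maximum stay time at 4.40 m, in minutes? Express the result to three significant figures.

26.2 min

By the inverse-square law, rate at 4.40 m:
12.1 × (1.27/4.40)² = 12.1 × 0.08331 = 1.008 mSv/h.
Stay time = 0.440 mSv ÷ 1.008 mSv/h = 0.4365 h = 26.19 min.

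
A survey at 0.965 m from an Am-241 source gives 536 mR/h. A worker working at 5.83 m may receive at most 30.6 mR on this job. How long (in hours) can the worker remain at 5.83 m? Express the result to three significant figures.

2.08 h

Applying the 1/r² law, rate at 5.83 m:
536 × (0.965/5.83)² = 536 × 0.02740 = 14.69 mR/h.
Stay time = 30.6 mR ÷ 14.69 mR/h = 2.083 h.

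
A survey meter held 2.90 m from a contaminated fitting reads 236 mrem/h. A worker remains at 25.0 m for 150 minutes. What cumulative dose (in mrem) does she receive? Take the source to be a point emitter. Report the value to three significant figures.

Since intensity falls as 1/r², rate at 25.0 m:
(2.90/25.0)² = 0.01346, so 236 × 0.01346 = 3.177 mrem/h.
Dose = rate × time = 3.177 mrem/h × 2.500 h = 7.942 mrem.

7.94 mrem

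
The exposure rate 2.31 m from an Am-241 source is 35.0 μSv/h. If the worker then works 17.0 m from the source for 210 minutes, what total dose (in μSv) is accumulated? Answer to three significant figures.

Intensity scales as (d₁/d₂)², so rate at 17.0 m:
(2.31/17.0)² = 0.01846, so 35.0 × 0.01846 = 0.6461 μSv/h.
Dose = rate × time = 0.6461 μSv/h × 3.500 h = 2.261 μSv.

2.26 μSv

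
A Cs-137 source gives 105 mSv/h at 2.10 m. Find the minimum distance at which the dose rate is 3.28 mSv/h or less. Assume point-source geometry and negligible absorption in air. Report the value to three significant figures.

11.9 m

Since intensity falls as 1/r², d₂ = d₁·√(I₁/I₂).
I₁/I₂ = 105/3.28 = 32.01, so d₂ = 2.10 × √32.01 = 11.88 m.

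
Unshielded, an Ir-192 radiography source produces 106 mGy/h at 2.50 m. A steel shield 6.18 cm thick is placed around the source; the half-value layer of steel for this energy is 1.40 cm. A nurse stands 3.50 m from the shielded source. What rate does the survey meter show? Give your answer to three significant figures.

2.54 mGy/h

Distance alone: (2.50/3.50)² = 0.5102, so 106 × 0.5102 = 54.08 mGy/h.
Shield: 6.18/1.40 = 4.414 half-value layers → attenuation 2^(−4.414) = 0.04691.
Combined: 54.08 × 0.04691 = 2.537 mGy/h.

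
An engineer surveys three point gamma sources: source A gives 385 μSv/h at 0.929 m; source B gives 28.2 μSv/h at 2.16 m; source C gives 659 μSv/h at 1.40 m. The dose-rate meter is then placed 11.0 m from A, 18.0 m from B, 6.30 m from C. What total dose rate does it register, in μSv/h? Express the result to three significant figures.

35.7 μSv/h

Each source contributes Iᵢ·(dᵢ/rᵢ)²; contributions add.
A: 385 × (0.929/11.0)² = 2.746 μSv/h
B: 28.2 × (2.16/18.0)² = 0.4061 μSv/h
C: 659 × (1.40/6.30)² = 32.54 μSv/h
Total = 2.746 + 0.4061 + 32.54 = 35.69 μSv/h.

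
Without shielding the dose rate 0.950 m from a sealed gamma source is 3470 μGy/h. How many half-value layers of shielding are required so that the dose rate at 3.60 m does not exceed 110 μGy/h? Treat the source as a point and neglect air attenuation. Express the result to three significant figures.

1.14 half-value layers

At 3.60 m, distance alone gives 3470 × (0.950/3.60)² = 3470 × 0.06964 = 241.7 μGy/h.
Further attenuation needed: 241.7/110 = 2.197.
n = log₂(2.197) = 1.136 half-value layers.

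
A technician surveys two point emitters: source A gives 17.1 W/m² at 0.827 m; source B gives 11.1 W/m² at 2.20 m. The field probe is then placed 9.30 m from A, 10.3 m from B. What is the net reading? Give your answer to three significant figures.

Each source contributes Iᵢ·(dᵢ/rᵢ)²; contributions add.
A: 17.1 × (0.827/9.30)² = 0.1352 W/m²
B: 11.1 × (2.20/10.3)² = 0.5064 W/m²
Total = 0.1352 + 0.5064 = 0.6416 W/m².

0.642 W/m²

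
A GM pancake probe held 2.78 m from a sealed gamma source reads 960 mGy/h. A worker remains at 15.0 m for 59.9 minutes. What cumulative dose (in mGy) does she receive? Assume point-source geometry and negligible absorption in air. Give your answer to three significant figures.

32.9 mGy

Since intensity falls as 1/r², rate at 15.0 m:
(2.78/15.0)² = 0.03435, so 960 × 0.03435 = 32.98 mGy/h.
Dose = rate × time = 32.98 mGy/h × 0.9983 h = 32.92 mGy.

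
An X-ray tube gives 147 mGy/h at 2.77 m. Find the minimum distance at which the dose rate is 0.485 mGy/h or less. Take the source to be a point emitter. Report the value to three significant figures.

48.2 m

Since intensity falls as 1/r², d₂ = d₁·√(I₁/I₂).
I₁/I₂ = 147/0.485 = 303.1, so d₂ = 2.77 × √303.1 = 48.23 m.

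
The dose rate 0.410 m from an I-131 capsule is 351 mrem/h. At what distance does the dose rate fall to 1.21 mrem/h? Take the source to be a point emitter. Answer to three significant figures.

Intensity scales as (d₁/d₂)², so d₂ = d₁·√(I₁/I₂).
I₁/I₂ = 351/1.21 = 290.1, so d₂ = 0.410 × √290.1 = 6.983 m.

6.98 m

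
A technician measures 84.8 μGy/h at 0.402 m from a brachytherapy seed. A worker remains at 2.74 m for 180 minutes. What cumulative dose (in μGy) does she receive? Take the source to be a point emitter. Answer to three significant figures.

Since intensity falls as 1/r², rate at 2.74 m:
(0.402/2.74)² = 0.02153, so 84.8 × 0.02153 = 1.826 μGy/h.
Dose = rate × time = 1.826 μGy/h × 3.000 h = 5.478 μGy.

5.48 μGy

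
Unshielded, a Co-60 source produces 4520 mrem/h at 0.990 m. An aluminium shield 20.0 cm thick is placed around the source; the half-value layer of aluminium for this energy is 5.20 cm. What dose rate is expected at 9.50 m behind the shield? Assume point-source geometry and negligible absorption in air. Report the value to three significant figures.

Distance alone: (0.990/9.50)² = 0.01086, so 4520 × 0.01086 = 49.09 mrem/h.
Shield: 20.0/5.20 = 3.846 half-value layers → attenuation 2^(−3.846) = 0.06954.
Combined: 49.09 × 0.06954 = 3.414 mrem/h.

3.41 mrem/h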